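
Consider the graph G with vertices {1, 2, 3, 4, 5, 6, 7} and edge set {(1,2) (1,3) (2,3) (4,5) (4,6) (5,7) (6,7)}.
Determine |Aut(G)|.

G has two connected components, {4, 5, 6, 7} and {1, 2, 3}; each is 2-regular, so G = C_4 ⊔ C_3. No automorphism exchanges components of different sizes, hence Aut(G) is the direct product D_3 × D_4, order 48.

48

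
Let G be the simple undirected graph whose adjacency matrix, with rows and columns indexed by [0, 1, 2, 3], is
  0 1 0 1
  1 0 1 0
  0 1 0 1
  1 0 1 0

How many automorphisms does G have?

G is 2-regular and bipartite with parts {1, 3} and {0, 2} (each part is independent and every cross-pair is an edge), so G = K_{2,2}. Aut(K_{2,2}) is the wreath product S_2 ≀ Z_2: permute within each part, then optionally swap the parts; |Aut| = 2·(2!)² = 8.

8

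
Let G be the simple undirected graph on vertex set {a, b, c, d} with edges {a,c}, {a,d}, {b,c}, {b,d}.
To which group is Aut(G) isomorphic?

the dihedral group of order 8

Every vertex has degree 2 and the graph is connected, so G is the 4-cycle C_4. The automorphisms of the 4-cycle are exactly the symmetries of a regular 4-gon: the dihedral group D_4, |D_4| = 8.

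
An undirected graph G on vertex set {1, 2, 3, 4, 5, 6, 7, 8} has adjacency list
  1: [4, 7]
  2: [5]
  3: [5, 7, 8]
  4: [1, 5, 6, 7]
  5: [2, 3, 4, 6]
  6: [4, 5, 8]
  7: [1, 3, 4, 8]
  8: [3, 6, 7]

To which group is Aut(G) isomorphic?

The degree sequence is [2, 1, 3, 4, 4, 3, 4, 3]. Checking the degree-preserving permutations of the vertex set shows that none except the identity preserves every edge, so Aut(G) is trivial.

{e}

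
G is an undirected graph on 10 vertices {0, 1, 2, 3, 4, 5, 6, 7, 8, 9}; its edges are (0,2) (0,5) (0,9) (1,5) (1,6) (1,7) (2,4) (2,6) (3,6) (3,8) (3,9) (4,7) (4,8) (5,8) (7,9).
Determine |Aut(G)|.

G is 3-regular on 10 vertices with no triangles and no 4-cycles (girth 5): this is the Petersen graph. It is a classical fact that the Petersen graph has automorphism group S_5 (order 120), arising from its description as the Kneser graph K(5,2).

120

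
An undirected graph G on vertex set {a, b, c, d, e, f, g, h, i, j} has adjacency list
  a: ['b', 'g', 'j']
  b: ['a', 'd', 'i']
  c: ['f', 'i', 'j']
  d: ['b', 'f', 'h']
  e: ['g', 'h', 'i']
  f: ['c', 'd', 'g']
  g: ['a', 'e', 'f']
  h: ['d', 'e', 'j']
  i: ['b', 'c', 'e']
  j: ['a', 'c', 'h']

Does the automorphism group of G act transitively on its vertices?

G is 3-regular on 10 vertices with no triangles and no 4-cycles (girth 5): this is the Petersen graph. It is a classical fact that the Petersen graph has automorphism group S_5 (order 120), arising from its description as the Kneser graph K(5,2). This group acts transitively on the 10 vertices.

Yes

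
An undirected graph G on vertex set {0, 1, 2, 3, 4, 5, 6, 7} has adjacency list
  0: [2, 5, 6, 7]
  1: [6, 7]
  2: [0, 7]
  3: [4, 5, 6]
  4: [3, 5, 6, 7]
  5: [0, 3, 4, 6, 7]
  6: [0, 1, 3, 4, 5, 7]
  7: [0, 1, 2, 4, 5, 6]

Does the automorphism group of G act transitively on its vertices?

No

Vertex 3 is the only vertex of degree 3, so every automorphism fixes it; G is not vertex-transitive.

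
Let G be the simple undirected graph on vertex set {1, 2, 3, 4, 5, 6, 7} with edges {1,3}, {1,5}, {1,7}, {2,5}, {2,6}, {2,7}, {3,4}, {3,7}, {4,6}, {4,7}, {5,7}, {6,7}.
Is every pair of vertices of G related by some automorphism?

Vertex 7 is the only vertex of degree 6, so every automorphism fixes it; G is not vertex-transitive.

No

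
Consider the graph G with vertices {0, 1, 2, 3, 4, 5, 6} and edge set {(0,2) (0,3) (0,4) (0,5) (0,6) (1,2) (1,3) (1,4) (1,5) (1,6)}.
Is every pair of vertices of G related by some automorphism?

Automorphisms preserve degree, but G has vertices of degree 2 and vertices of degree 5; no automorphism maps one to the other, so G is not vertex-transitive.

No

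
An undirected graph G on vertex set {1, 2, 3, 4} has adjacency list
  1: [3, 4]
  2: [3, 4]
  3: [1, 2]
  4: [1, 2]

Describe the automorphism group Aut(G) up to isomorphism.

G is 2-regular and bipartite on 2^2 = 4 vertices with girth 4; it is the hypercube graph Q_2. Aut(Q_2) consists of the signed permutations of the 2 coordinate axes: 2! permutations times 2^2 sign flips, so |Aut| = 2^2·2! = 8.

Z_2^2 ⋊ S_2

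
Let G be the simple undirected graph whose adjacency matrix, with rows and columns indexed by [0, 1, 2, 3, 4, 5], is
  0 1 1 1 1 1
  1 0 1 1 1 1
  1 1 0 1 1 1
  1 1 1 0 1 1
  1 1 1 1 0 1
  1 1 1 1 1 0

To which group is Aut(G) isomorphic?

Every vertex has degree 5, so G is the complete graph K_6. Every bijection on the vertex set is an automorphism of K_6; hence Aut(K_6) ≅ S_6, order 720.

the symmetric group on 6 letters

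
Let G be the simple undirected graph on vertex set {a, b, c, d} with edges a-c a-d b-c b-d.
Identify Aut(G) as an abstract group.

D_4

Every vertex has degree 2 and the graph is connected, so G is the 4-cycle C_4. The automorphisms of the 4-cycle are exactly the symmetries of a regular 4-gon: the dihedral group D_4, |D_4| = 8.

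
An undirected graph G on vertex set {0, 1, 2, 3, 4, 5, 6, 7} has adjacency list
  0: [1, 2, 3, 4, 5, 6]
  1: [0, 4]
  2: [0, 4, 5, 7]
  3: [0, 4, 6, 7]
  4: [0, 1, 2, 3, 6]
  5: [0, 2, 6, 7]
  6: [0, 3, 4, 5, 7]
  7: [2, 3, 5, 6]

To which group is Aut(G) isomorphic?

{e}

The degree sequence is [6, 2, 4, 4, 5, 4, 5, 4]. Checking the degree-preserving permutations of the vertex set shows that none except the identity preserves every edge, so Aut(G) is trivial.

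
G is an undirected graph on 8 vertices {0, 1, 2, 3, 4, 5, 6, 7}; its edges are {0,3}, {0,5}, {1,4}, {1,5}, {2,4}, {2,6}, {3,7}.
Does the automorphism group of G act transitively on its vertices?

No

Automorphisms preserve degree, but G has vertices of degree 1 and vertices of degree 2; no automorphism maps one to the other, so G is not vertex-transitive.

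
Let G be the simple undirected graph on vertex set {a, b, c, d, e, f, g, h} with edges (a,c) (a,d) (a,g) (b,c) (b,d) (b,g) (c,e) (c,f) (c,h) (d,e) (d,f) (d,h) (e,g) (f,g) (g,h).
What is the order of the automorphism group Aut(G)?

720

The vertices split by degree into {c, d, g} (degree 5) and {a, b, e, f, h} (degree 3); every edge runs between the two parts, so G is the complete bipartite graph K_{3,5}. Automorphisms preserve the bipartition setwise (since the parts differ in size) and act as S_3 × S_5 within it; |Aut| = 720.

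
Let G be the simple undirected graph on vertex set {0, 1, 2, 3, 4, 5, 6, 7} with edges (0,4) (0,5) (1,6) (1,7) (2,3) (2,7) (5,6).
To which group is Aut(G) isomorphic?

the cyclic group of order 2

The degree sequence is [2, 2, 2, 1, 1, 2, 2, 2]; the two degree-1 vertices 3 and 4 are the ends of a path, so G = P_8. The only nontrivial automorphism of a path is the end-to-end reflection, so Aut(G) ≅ Z_2.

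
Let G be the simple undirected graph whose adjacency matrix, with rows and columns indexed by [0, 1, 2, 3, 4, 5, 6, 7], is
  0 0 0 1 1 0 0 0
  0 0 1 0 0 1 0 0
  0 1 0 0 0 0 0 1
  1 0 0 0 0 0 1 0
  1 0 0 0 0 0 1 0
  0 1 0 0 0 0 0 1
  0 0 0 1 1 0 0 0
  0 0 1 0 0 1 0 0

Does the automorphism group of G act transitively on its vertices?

Yes

G has two connected components, {0, 3, 4, 6} and {1, 2, 5, 7}; each is 2-regular, so G = C_4 ⊔ C_4. Aut of a disjoint union of two copies of C_4 is the wreath product D_4 ≀ Z_2, of order 2·8² = 128. Under this action every vertex can be carried to every other, so G is vertex-transitive.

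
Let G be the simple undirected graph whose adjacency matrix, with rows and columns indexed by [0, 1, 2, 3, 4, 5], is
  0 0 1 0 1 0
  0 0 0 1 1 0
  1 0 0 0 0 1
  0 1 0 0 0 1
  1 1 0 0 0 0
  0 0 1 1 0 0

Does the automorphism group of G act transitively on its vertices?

Yes

G is 2-regular and connected on 6 vertices, i.e. the cycle C_6. The automorphisms of the 6-cycle are exactly the symmetries of a regular 6-gon: the dihedral group D_6, |D_6| = 12. This group acts transitively on the 6 vertices.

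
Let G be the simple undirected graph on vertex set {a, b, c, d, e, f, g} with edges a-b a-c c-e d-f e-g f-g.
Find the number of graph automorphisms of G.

2

The degree sequence is [2, 1, 2, 1, 2, 2, 2]; the two degree-1 vertices b and d are the ends of a path, so G = P_7. A path has exactly one nontrivial symmetry — reversal — giving Aut(G) of order 2.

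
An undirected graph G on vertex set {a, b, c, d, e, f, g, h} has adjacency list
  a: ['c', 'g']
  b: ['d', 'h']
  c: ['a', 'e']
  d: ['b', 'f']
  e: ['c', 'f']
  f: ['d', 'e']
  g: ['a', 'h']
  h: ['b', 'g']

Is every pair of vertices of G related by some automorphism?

Yes

G is 2-regular and connected on 8 vertices, i.e. the cycle C_8. C_8 has 8 rotations and 8 reflections, so Aut(C_8) ≅ D_8 of order 16. This group acts transitively on the 8 vertices.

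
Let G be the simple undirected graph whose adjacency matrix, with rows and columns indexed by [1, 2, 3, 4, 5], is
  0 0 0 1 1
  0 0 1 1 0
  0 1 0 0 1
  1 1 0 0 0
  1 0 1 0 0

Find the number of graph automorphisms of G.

10

Every vertex has degree 2 and the graph is connected, so G is the 5-cycle C_5. The automorphisms of the 5-cycle are exactly the symmetries of a regular 5-gon: the dihedral group D_5, |D_5| = 10.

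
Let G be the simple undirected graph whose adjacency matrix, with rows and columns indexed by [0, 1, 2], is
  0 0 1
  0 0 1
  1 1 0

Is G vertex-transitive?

No

Vertex 2 is the only vertex of degree 2, so every automorphism fixes it; G is not vertex-transitive.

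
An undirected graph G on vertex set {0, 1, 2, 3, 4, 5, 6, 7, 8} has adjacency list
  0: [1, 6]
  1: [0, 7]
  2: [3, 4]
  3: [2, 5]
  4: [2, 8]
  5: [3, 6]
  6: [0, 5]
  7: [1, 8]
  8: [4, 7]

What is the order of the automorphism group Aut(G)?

18

Every vertex has degree 2 and the graph is connected, so G is the 9-cycle C_9. The automorphisms of the 9-cycle are exactly the symmetries of a regular 9-gon: the dihedral group D_9, |D_9| = 18.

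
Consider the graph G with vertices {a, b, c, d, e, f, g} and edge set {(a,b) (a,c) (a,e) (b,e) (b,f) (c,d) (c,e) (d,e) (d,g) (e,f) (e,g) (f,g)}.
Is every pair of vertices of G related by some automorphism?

Vertex e is the only vertex of degree 6, so every automorphism fixes it; G is not vertex-transitive.

No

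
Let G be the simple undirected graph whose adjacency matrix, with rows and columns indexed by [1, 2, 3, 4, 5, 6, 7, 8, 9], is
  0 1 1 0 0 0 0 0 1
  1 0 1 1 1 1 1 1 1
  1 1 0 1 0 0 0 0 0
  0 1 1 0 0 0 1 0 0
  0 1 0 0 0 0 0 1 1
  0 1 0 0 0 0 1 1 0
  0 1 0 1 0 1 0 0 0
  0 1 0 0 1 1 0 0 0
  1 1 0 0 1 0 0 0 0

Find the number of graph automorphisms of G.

Vertex 2 is the unique vertex of degree 8; the remaining 8 vertices each have degree 3 and induce a cycle, so G is the wheel on 9 vertices with hub 2. With the hub fixed, the remaining symmetry is that of the rim cycle C_8, giving the dihedral group D_8.

16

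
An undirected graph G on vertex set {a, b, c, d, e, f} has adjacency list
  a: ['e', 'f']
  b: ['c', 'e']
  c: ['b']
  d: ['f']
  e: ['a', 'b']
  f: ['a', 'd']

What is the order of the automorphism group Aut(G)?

The degree sequence is [2, 2, 1, 1, 2, 2]; the two degree-1 vertices c and d are the ends of a path, so G = P_6. The only nontrivial automorphism of a path is the end-to-end reflection, so Aut(G) ≅ Z_2.

2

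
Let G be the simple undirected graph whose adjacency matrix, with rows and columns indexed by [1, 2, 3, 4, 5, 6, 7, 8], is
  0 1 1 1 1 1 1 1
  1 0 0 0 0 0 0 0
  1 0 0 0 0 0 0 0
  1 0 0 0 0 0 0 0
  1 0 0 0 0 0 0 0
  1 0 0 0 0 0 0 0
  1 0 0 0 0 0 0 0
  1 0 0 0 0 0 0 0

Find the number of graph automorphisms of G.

5040

Vertex 1 has degree 7 and every other vertex has degree 1, so G is the star K_{1,7} with centre 1. The 7 leaves are pairwise interchangeable while the centre is fixed, giving Aut(G) = S_7.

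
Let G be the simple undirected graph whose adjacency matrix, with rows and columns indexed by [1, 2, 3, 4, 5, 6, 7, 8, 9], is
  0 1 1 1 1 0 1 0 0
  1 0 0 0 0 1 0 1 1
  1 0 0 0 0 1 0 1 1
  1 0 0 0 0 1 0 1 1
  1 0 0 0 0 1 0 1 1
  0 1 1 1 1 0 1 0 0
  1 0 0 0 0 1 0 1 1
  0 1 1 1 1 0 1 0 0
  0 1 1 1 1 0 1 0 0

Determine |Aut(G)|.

The vertices split by degree into {1, 6, 8, 9} (degree 5) and {2, 3, 4, 5, 7} (degree 4); every edge runs between the two parts, so G is the complete bipartite graph K_{4,5}. The parts have unequal sizes, so no automorphism swaps them; each part is permuted independently, giving S_4 × S_5 of order 4!·5! = 2880.

2880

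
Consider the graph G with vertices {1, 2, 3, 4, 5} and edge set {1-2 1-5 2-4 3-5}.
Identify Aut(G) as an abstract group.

The degree sequence is [2, 2, 1, 1, 2]; the two degree-1 vertices 3 and 4 are the ends of a path, so G = P_5. The only nontrivial automorphism of a path is the end-to-end reflection, so Aut(G) ≅ Z_2.

the cyclic group of order 2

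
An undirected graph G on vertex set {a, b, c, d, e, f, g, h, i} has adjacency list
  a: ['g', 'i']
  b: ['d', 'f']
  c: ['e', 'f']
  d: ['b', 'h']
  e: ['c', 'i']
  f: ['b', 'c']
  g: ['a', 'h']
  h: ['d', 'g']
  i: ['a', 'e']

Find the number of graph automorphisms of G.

G is 2-regular and connected on 9 vertices, i.e. the cycle C_9. The automorphisms of the 9-cycle are exactly the symmetries of a regular 9-gon: the dihedral group D_9, |D_9| = 18.

18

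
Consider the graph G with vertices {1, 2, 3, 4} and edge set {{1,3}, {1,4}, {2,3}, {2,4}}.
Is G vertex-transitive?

Yes

G is 2-regular and bipartite on 2^2 = 4 vertices with girth 4; it is the hypercube graph Q_2. Aut(Q_2) consists of the signed permutations of the 2 coordinate axes: 2! permutations times 2^2 sign flips, so |Aut| = 2^2·2! = 8. Under this action every vertex can be carried to every other, so G is vertex-transitive.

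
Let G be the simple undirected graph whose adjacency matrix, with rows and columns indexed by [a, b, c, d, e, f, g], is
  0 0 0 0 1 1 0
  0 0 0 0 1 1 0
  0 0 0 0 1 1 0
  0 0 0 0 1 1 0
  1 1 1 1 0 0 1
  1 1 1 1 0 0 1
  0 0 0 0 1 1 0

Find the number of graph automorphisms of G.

The vertices split by degree into {e, f} (degree 5) and {a, b, c, d, g} (degree 2); every edge runs between the two parts, so G is the complete bipartite graph K_{2,5}. The parts have unequal sizes, so no automorphism swaps them; each part is permuted independently, giving S_5 × S_2 of order 5!·2! = 240.

240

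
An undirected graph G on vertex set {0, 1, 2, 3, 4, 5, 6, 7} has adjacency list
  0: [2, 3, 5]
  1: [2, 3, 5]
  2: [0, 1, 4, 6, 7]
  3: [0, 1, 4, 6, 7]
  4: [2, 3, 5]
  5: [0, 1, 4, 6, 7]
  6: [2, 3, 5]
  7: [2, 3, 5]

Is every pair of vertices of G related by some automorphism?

Automorphisms preserve degree, but G has vertices of degree 3 and vertices of degree 5; no automorphism maps one to the other, so G is not vertex-transitive.

No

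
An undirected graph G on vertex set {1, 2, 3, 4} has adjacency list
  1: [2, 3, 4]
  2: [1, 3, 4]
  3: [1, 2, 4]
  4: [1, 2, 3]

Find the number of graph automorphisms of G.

24

All 4 vertices are pairwise adjacent: G = K_4. Every bijection on the vertex set is an automorphism of K_4; hence Aut(K_4) ≅ S_4, order 24.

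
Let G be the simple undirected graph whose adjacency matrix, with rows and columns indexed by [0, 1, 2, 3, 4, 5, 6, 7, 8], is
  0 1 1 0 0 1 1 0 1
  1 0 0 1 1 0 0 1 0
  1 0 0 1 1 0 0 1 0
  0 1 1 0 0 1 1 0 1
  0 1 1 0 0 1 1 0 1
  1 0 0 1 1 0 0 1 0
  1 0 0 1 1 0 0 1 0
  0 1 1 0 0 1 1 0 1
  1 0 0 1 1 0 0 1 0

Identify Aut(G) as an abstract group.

The vertices split by degree into {0, 3, 4, 7} (degree 5) and {1, 2, 5, 6, 8} (degree 4); every edge runs between the two parts, so G is the complete bipartite graph K_{4,5}. Automorphisms preserve the bipartition setwise (since the parts differ in size) and act as S_5 × S_4 within it; |Aut| = 2880.

S_5 × S_4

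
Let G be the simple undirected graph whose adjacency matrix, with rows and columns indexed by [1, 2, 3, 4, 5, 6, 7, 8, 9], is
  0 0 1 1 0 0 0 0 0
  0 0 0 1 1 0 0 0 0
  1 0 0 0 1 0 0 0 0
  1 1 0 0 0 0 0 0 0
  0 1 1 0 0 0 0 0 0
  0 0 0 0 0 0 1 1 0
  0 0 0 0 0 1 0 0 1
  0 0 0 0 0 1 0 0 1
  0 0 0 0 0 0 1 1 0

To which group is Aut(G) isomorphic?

G has two connected components, {1, 2, 3, 4, 5} and {6, 7, 8, 9}; each is 2-regular, so G = C_5 ⊔ C_4. The components are non-isomorphic (different sizes), so Aut(G) = Aut(C_4) × Aut(C_5) = D_4 × D_5 of order 8·10 = 80.

D_4 × D_5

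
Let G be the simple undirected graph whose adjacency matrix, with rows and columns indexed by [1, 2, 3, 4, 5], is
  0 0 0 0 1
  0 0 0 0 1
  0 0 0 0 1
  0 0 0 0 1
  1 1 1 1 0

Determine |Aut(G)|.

24

Vertex 5 has degree 4 and every other vertex has degree 1, so G is the star K_{1,4} with centre 5. Any automorphism fixes the centre and permutes the 4 leaves freely, so Aut(G) ≅ S_4 of order 4! = 24.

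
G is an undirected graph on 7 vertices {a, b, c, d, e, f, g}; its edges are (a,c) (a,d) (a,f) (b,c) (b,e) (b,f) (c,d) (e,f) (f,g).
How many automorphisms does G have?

The degree sequence is [3, 3, 3, 2, 2, 4, 1]. Checking the degree-preserving permutations of the vertex set shows that none except the identity preserves every edge, so Aut(G) is trivial.

1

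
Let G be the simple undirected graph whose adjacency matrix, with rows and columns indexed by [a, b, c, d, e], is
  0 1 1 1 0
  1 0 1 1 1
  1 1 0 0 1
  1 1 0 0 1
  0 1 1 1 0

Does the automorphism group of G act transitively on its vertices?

Vertex b is the only vertex of degree 4, so every automorphism fixes it; G is not vertex-transitive.

No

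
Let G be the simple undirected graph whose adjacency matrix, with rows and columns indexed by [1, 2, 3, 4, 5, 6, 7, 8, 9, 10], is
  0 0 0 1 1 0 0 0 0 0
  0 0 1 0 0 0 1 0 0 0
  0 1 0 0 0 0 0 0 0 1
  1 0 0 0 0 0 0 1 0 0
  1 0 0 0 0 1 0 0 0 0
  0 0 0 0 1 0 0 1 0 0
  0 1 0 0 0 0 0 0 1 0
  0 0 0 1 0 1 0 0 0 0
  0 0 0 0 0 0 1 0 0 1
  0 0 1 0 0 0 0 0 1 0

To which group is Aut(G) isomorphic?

G has two connected components, {1, 4, 5, 6, 8} and {2, 3, 7, 9, 10}; each is 2-regular, so G = C_5 ⊔ C_5. With two isomorphic components, Aut(G) = Aut(C_5) ≀ S_2 = (D_5 × D_5) ⋊ Z_2: permute each cycle by D_5, then optionally swap the two cycles. Order 2·(2·5)² = 200.

(D_5 × D_5) ⋊ Z_2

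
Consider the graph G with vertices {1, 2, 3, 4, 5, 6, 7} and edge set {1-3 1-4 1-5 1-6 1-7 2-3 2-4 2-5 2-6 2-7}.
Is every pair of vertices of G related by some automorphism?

Automorphisms preserve degree, but G has vertices of degree 2 and vertices of degree 5; no automorphism maps one to the other, so G is not vertex-transitive.

No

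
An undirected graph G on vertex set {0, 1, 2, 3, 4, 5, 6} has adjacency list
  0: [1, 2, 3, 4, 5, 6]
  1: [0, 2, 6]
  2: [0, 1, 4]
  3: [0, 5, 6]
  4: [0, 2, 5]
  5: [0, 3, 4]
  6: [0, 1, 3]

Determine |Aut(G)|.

Vertex 0 is the unique vertex of degree 6; the remaining 6 vertices each have degree 3 and induce a cycle, so G is the wheel on 7 vertices with hub 0. Every automorphism fixes the hub and acts on the rim 6-cycle, so Aut(G) ≅ Aut(C_6) = D_6 of order 12.

12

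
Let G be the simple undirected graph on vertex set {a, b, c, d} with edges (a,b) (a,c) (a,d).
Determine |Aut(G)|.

Vertex a has degree 3 and every other vertex has degree 1, so G is the star K_{1,3} with centre a. Any automorphism fixes the centre and permutes the 3 leaves freely, so Aut(G) ≅ S_3 of order 3! = 6.

6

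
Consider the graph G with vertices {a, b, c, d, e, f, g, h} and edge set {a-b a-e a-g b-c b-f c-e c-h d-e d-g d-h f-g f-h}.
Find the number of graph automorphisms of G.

G is 3-regular and bipartite on 2^3 = 8 vertices with girth 4; it is the hypercube graph Q_3. Aut(Q_3) consists of the signed permutations of the 3 coordinate axes: 3! permutations times 2^3 sign flips, so |Aut| = 2^3·3! = 48.

48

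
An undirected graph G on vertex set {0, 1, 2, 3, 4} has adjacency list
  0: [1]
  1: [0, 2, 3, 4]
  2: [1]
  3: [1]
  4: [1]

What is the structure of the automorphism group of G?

Vertex 1 has degree 4 and every other vertex has degree 1, so G is the star K_{1,4} with centre 1. Any automorphism fixes the centre and permutes the 4 leaves freely, so Aut(G) ≅ S_4 of order 4! = 24.

S_4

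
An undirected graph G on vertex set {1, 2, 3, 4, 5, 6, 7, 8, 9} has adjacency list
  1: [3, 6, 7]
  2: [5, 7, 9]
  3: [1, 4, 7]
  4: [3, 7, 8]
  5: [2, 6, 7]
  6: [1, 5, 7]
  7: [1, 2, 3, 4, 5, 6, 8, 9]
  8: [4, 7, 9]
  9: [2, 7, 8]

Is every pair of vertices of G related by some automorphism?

Vertex 7 is the only vertex of degree 8, so every automorphism fixes it; G is not vertex-transitive.

No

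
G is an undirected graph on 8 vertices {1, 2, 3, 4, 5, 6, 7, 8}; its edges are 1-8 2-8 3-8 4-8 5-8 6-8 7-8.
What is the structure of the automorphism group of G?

Vertex 8 has degree 7 and every other vertex has degree 1, so G is the star K_{1,7} with centre 8. The 7 leaves are pairwise interchangeable while the centre is fixed, giving Aut(G) = S_7.

the symmetric group on 7 letters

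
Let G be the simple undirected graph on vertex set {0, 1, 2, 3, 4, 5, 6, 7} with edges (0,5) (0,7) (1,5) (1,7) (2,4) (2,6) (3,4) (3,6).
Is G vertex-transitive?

G has two connected components, {0, 1, 5, 7} and {2, 3, 4, 6}; each is 2-regular, so G = C_4 ⊔ C_4. Aut of a disjoint union of two copies of C_4 is the wreath product D_4 ≀ Z_2, of order 2·8² = 128. Under this action every vertex can be carried to every other, so G is vertex-transitive.

Yes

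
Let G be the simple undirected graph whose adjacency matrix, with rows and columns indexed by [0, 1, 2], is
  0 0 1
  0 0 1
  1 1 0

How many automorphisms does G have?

The degree sequence is [1, 1, 2]; the two degree-1 vertices 0 and 1 are the ends of a path, so G = P_3. A path has exactly one nontrivial symmetry — reversal — giving Aut(G) of order 2.

2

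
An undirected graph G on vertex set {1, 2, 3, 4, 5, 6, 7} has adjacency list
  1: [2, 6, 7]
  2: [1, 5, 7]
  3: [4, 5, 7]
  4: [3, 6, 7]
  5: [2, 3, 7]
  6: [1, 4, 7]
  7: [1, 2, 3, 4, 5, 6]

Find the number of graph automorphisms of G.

Vertex 7 is the unique vertex of degree 6; the remaining 6 vertices each have degree 3 and induce a cycle, so G is the wheel on 7 vertices with hub 7. With the hub fixed, the remaining symmetry is that of the rim cycle C_6, giving the dihedral group D_6.

12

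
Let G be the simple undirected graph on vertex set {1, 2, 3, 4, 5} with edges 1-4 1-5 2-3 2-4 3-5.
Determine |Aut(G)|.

10

Every vertex has degree 2 and the graph is connected, so G is the 5-cycle C_5. C_5 has 5 rotations and 5 reflections, so Aut(C_5) ≅ D_5 of order 10.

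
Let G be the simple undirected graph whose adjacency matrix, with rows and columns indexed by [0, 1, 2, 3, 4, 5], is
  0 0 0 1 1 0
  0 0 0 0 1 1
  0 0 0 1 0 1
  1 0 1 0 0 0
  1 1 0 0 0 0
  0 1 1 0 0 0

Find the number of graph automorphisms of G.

G is 2-regular and connected on 6 vertices, i.e. the cycle C_6. The automorphisms of the 6-cycle are exactly the symmetries of a regular 6-gon: the dihedral group D_6, |D_6| = 12.

12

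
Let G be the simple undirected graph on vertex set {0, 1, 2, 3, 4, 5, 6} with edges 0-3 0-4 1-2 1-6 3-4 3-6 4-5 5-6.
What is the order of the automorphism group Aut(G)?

1

The degree sequence is [2, 2, 1, 3, 3, 2, 3]. Checking the degree-preserving permutations of the vertex set shows that none except the identity preserves every edge, so Aut(G) is trivial.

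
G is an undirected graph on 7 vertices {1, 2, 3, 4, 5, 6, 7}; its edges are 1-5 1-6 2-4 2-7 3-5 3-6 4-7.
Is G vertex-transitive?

G has two connected components, {1, 3, 5, 6} and {2, 4, 7}; each is 2-regular, so G = C_4 ⊔ C_3. The orbit of 1 under Aut(G) is {1, 3, 5, 6}, which does not contain 2, so G is not vertex-transitive.

No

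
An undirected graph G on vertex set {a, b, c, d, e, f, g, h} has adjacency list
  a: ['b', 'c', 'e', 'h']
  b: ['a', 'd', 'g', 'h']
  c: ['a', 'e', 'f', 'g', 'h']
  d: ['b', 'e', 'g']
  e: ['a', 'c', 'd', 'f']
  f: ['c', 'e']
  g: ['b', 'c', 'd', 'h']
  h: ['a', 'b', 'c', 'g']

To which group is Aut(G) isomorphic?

The degree sequence is [4, 4, 5, 3, 4, 2, 4, 4]. Checking the degree-preserving permutations of the vertex set shows that none except the identity preserves every edge, so Aut(G) is trivial.

the trivial group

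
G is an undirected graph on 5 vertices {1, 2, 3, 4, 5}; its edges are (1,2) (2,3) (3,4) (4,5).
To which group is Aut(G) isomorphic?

The degree sequence is [1, 2, 2, 2, 1]; the two degree-1 vertices 1 and 5 are the ends of a path, so G = P_5. The only nontrivial automorphism of a path is the end-to-end reflection, so Aut(G) ≅ Z_2.

C_2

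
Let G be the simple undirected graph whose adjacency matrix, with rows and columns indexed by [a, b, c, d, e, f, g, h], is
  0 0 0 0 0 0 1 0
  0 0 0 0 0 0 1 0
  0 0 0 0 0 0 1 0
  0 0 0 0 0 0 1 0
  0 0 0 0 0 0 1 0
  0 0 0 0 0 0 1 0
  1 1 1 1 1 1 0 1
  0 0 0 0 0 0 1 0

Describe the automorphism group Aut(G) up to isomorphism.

Vertex g has degree 7 and every other vertex has degree 1, so G is the star K_{1,7} with centre g. Any automorphism fixes the centre and permutes the 7 leaves freely, so Aut(G) ≅ S_7 of order 7! = 5040.

S_7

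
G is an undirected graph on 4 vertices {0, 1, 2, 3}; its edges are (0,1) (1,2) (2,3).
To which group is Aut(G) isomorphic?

The degree sequence is [1, 2, 2, 1]; the two degree-1 vertices 0 and 3 are the ends of a path, so G = P_4. A path has exactly one nontrivial symmetry — reversal — giving Aut(G) of order 2.

Z_2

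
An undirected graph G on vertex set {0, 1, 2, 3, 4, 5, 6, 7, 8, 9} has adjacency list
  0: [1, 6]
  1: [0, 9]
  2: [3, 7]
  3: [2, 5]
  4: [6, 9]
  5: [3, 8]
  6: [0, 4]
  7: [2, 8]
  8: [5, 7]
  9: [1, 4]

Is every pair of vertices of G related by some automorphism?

G has two connected components, {0, 1, 4, 6, 9} and {2, 3, 5, 7, 8}; each is 2-regular, so G = C_5 ⊔ C_5. Aut of a disjoint union of two copies of C_5 is the wreath product D_5 ≀ Z_2, of order 2·10² = 200. This group acts transitively on the 10 vertices.

Yes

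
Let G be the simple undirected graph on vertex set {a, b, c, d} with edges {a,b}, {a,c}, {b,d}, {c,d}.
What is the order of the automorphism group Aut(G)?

G is 2-regular and bipartite on 2^2 = 4 vertices with girth 4; it is the hypercube graph Q_2. Aut(Q_2) consists of the signed permutations of the 2 coordinate axes: 2! permutations times 2^2 sign flips, so |Aut| = 2^2·2! = 8.

8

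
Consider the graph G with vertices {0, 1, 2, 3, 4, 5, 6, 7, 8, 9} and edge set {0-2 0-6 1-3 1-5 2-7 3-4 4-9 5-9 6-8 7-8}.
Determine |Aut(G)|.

200

G has two connected components, {0, 2, 6, 7, 8} and {1, 3, 4, 5, 9}; each is 2-regular, so G = C_5 ⊔ C_5. With two isomorphic components, Aut(G) = Aut(C_5) ≀ S_2 = (D_5 × D_5) ⋊ Z_2: permute each cycle by D_5, then optionally swap the two cycles. Order 2·(2·5)² = 200.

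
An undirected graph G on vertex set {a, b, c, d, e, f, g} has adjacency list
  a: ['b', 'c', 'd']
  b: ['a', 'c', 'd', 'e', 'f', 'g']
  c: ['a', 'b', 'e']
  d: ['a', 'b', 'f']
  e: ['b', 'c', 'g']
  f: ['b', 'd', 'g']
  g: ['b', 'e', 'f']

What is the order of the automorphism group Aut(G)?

12

Vertex b is the unique vertex of degree 6; the remaining 6 vertices each have degree 3 and induce a cycle, so G is the wheel on 7 vertices with hub b. Every automorphism fixes the hub and acts on the rim 6-cycle, so Aut(G) ≅ Aut(C_6) = D_6 of order 12.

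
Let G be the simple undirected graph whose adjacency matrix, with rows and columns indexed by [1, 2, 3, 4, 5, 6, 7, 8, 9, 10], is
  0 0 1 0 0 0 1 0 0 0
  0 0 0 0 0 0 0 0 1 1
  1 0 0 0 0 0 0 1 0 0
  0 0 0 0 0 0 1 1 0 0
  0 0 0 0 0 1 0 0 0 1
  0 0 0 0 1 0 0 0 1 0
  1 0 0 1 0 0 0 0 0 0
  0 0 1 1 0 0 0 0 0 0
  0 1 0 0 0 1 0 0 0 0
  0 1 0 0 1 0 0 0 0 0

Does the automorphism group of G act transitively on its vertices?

Yes

G has two connected components, {2, 5, 6, 9, 10} and {1, 3, 4, 7, 8}; each is 2-regular, so G = C_5 ⊔ C_5. With two isomorphic components, Aut(G) = Aut(C_5) ≀ S_2 = (D_5 × D_5) ⋊ Z_2: permute each cycle by D_5, then optionally swap the two cycles. Order 2·(2·5)² = 200. Under this action every vertex can be carried to every other, so G is vertex-transitive.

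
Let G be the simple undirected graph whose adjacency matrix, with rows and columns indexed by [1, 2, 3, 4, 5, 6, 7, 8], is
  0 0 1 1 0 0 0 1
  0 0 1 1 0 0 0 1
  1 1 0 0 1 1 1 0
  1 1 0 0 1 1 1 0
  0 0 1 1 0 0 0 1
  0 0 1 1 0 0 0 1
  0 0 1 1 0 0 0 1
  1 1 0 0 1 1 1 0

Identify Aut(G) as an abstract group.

S_3 × S_5

The vertices split by degree into {3, 4, 8} (degree 5) and {1, 2, 5, 6, 7} (degree 3); every edge runs between the two parts, so G is the complete bipartite graph K_{3,5}. Automorphisms preserve the bipartition setwise (since the parts differ in size) and act as S_3 × S_5 within it; |Aut| = 720.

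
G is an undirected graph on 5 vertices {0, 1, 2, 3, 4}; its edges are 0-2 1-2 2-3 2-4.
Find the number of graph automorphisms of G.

Vertex 2 has degree 4 and every other vertex has degree 1, so G is the star K_{1,4} with centre 2. The 4 leaves are pairwise interchangeable while the centre is fixed, giving Aut(G) = S_4.

24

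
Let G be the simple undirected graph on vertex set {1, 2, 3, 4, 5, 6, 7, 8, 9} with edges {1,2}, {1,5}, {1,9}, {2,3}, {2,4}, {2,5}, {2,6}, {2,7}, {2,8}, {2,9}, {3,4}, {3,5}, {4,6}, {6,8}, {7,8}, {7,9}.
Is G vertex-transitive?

No

Vertex 2 is the only vertex of degree 8, so every automorphism fixes it; G is not vertex-transitive.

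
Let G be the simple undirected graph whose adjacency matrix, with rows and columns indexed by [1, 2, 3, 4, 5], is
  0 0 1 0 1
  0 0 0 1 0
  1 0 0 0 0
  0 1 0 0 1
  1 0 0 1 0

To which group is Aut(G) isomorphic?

The degree sequence is [2, 1, 1, 2, 2]; the two degree-1 vertices 2 and 3 are the ends of a path, so G = P_5. The only nontrivial automorphism of a path is the end-to-end reflection, so Aut(G) ≅ Z_2.

C_2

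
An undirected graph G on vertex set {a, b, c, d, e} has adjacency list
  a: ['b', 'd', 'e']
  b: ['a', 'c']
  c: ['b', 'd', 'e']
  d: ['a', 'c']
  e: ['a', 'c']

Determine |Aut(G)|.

The vertices split by degree into {a, c} (degree 3) and {b, d, e} (degree 2); every edge runs between the two parts, so G is the complete bipartite graph K_{2,3}. Automorphisms preserve the bipartition setwise (since the parts differ in size) and act as S_2 × S_3 within it; |Aut| = 12.

12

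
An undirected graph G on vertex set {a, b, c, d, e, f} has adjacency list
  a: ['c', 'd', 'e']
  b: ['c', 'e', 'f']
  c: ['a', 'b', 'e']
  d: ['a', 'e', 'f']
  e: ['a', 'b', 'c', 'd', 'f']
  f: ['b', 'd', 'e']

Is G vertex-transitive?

No

Vertex e is the only vertex of degree 5, so every automorphism fixes it; G is not vertex-transitive.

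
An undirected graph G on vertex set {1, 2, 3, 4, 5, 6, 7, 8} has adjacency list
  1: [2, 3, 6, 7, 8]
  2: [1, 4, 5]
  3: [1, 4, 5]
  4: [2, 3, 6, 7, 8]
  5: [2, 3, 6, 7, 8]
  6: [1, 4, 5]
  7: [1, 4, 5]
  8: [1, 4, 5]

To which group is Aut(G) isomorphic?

The vertices split by degree into {1, 4, 5} (degree 5) and {2, 3, 6, 7, 8} (degree 3); every edge runs between the two parts, so G is the complete bipartite graph K_{3,5}. Automorphisms preserve the bipartition setwise (since the parts differ in size) and act as S_5 × S_3 within it; |Aut| = 720.

S_5 × S_3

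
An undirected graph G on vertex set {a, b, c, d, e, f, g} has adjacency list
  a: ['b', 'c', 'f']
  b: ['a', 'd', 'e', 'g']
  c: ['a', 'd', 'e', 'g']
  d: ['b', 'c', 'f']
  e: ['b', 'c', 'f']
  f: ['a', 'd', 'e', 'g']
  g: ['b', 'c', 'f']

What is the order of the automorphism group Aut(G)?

The vertices split by degree into {b, c, f} (degree 4) and {a, d, e, g} (degree 3); every edge runs between the two parts, so G is the complete bipartite graph K_{3,4}. The parts have unequal sizes, so no automorphism swaps them; each part is permuted independently, giving S_4 × S_3 of order 4!·3! = 144.

144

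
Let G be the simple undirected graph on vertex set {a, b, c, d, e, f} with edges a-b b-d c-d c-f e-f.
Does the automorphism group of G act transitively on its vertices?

Automorphisms preserve degree, but G has vertices of degree 1 and vertices of degree 2; no automorphism maps one to the other, so G is not vertex-transitive.

No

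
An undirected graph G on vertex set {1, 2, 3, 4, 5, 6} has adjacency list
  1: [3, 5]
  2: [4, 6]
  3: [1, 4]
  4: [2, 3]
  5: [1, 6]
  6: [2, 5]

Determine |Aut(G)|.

12

Every vertex has degree 2 and the graph is connected, so G is the 6-cycle C_6. C_6 has 6 rotations and 6 reflections, so Aut(C_6) ≅ D_6 of order 12.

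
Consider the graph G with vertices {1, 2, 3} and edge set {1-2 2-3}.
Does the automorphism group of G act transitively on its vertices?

Vertex 2 is the only vertex of degree 2, so every automorphism fixes it; G is not vertex-transitive.

No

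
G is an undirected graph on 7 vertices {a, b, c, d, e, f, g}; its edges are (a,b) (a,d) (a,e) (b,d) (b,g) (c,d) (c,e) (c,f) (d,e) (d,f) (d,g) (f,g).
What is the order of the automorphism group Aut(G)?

12

Vertex d is the unique vertex of degree 6; the remaining 6 vertices each have degree 3 and induce a cycle, so G is the wheel on 7 vertices with hub d. With the hub fixed, the remaining symmetry is that of the rim cycle C_6, giving the dihedral group D_6.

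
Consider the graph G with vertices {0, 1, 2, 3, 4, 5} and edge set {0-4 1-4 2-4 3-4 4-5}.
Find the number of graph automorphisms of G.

120

Vertex 4 has degree 5 and every other vertex has degree 1, so G is the star K_{1,5} with centre 4. Any automorphism fixes the centre and permutes the 5 leaves freely, so Aut(G) ≅ S_5 of order 5! = 120.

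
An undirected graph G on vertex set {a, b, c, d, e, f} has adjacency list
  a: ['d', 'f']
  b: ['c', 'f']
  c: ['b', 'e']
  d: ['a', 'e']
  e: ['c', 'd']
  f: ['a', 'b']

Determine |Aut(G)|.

12

Every vertex has degree 2 and the graph is connected, so G is the 6-cycle C_6. C_6 has 6 rotations and 6 reflections, so Aut(C_6) ≅ D_6 of order 12.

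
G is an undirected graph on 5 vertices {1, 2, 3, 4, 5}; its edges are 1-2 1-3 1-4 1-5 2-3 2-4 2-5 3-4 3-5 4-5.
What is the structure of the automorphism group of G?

the symmetric group on 5 letters

All 5 vertices are pairwise adjacent: G = K_5. Every bijection on the vertex set is an automorphism of K_5; hence Aut(K_5) ≅ S_5, order 120.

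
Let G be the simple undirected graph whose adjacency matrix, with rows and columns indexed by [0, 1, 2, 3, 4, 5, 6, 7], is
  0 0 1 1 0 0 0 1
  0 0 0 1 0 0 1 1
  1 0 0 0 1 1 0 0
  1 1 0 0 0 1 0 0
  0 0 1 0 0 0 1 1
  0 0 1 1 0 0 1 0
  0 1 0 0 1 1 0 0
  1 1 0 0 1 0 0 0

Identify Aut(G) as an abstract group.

G is 3-regular and bipartite on 2^3 = 8 vertices with girth 4; it is the hypercube graph Q_3. Aut(Q_3) consists of the signed permutations of the 3 coordinate axes: 3! permutations times 2^3 sign flips, so |Aut| = 2^3·3! = 48.

Z_2^3 ⋊ S_3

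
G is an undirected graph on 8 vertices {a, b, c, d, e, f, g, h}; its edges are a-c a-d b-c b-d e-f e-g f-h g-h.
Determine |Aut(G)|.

128

G has two connected components, {e, f, g, h} and {a, b, c, d}; each is 2-regular, so G = C_4 ⊔ C_4. Aut of a disjoint union of two copies of C_4 is the wreath product D_4 ≀ Z_2, of order 2·8² = 128.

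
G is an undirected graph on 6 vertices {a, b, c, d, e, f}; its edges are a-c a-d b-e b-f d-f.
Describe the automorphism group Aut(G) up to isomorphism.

Z_2

The degree sequence is [2, 2, 1, 2, 1, 2]; the two degree-1 vertices c and e are the ends of a path, so G = P_6. A path has exactly one nontrivial symmetry — reversal — giving Aut(G) of order 2.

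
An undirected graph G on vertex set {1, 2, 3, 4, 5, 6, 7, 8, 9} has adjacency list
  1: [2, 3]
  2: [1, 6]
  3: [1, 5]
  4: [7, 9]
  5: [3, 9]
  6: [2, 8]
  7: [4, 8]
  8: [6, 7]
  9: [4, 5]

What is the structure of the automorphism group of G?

Every vertex has degree 2 and the graph is connected, so G is the 9-cycle C_9. C_9 has 9 rotations and 9 reflections, so Aut(C_9) ≅ D_9 of order 18.

the dihedral group of order 18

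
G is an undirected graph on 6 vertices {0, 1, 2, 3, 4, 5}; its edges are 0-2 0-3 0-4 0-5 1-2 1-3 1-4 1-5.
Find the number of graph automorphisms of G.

The vertices split by degree into {0, 1} (degree 4) and {2, 3, 4, 5} (degree 2); every edge runs between the two parts, so G is the complete bipartite graph K_{2,4}. Automorphisms preserve the bipartition setwise (since the parts differ in size) and act as S_4 × S_2 within it; |Aut| = 48.

48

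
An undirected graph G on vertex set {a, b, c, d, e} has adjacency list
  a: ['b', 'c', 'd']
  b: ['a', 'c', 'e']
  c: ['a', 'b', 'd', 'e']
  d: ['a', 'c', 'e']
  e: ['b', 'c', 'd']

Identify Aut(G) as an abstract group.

Vertex c is the unique vertex of degree 4; the remaining 4 vertices each have degree 3 and induce a cycle, so G is the wheel on 5 vertices with hub c. Every automorphism fixes the hub and acts on the rim 4-cycle, so Aut(G) ≅ Aut(C_4) = D_4 of order 8.

D_4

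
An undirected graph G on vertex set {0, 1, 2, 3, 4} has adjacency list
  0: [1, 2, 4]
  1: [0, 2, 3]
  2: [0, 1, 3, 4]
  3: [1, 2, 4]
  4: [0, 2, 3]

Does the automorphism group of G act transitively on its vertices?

No

Vertex 2 is the only vertex of degree 4, so every automorphism fixes it; G is not vertex-transitive.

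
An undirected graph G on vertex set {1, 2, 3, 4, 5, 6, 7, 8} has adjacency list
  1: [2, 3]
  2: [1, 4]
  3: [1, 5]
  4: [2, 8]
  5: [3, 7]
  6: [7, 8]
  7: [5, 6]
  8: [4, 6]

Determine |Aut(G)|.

16

Every vertex has degree 2 and the graph is connected, so G is the 8-cycle C_8. C_8 has 8 rotations and 8 reflections, so Aut(C_8) ≅ D_8 of order 16.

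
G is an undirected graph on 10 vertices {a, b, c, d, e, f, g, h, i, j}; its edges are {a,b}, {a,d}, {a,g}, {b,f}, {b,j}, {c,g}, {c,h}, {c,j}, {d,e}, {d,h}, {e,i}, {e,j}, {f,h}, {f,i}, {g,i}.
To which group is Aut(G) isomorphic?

G is 3-regular on 10 vertices with no triangles and no 4-cycles (girth 5): this is the Petersen graph. Viewing the Petersen graph as the Kneser graph K(5,2) — vertices are 2-subsets of {1,…,5}, edges join disjoint pairs — its automorphisms are exactly the permutations of the 5-element set, so Aut ≅ S_5 of order 120.

S_5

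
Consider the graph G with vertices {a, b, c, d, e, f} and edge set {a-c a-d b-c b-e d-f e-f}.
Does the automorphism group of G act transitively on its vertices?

Every vertex has degree 2 and the graph is connected, so G is the 6-cycle C_6. C_6 has 6 rotations and 6 reflections, so Aut(C_6) ≅ D_6 of order 12. This group acts transitively on the 6 vertices.

Yes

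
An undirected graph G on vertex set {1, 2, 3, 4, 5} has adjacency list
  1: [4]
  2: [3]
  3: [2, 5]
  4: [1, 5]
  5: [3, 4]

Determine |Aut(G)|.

2

The degree sequence is [1, 1, 2, 2, 2]; the two degree-1 vertices 1 and 2 are the ends of a path, so G = P_5. The only nontrivial automorphism of a path is the end-to-end reflection, so Aut(G) ≅ Z_2.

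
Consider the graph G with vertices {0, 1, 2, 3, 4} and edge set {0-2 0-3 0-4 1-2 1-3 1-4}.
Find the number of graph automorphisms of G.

The vertices split by degree into {0, 1} (degree 3) and {2, 3, 4} (degree 2); every edge runs between the two parts, so G is the complete bipartite graph K_{2,3}. Automorphisms preserve the bipartition setwise (since the parts differ in size) and act as S_3 × S_2 within it; |Aut| = 12.

12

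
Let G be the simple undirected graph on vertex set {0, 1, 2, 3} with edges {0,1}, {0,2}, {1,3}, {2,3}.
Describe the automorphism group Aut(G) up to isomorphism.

G is 2-regular and connected on 4 vertices, i.e. the cycle C_4. The automorphisms of the 4-cycle are exactly the symmetries of a regular 4-gon: the dihedral group D_4, |D_4| = 8.

D_4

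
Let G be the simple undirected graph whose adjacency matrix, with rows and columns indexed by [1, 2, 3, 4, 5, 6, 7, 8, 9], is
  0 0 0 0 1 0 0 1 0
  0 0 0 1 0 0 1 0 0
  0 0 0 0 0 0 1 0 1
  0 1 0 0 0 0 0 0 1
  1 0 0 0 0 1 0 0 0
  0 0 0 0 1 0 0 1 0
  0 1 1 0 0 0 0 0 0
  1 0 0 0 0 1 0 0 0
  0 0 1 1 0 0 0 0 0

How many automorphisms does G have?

G has two connected components, {2, 3, 4, 7, 9} and {1, 5, 6, 8}; each is 2-regular, so G = C_5 ⊔ C_4. No automorphism exchanges components of different sizes, hence Aut(G) is the direct product D_4 × D_5, order 80.

80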